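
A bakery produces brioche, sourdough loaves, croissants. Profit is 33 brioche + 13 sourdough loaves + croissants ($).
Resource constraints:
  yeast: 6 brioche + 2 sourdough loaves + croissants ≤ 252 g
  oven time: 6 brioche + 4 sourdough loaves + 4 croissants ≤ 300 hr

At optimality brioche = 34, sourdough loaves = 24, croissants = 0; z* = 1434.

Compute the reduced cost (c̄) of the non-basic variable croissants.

At the optimum: yeast uses 252 of 252 (binding); oven time uses 300 of 300 (binding).
From A_Bᵀ y = c: 6·y_yeast + 6·y_oven time = 33; 2·y_yeast + 4·y_oven time = 13.
This yields shadow prices y_yeast = 4.5, y_oven time = 1.
Reduced cost of croissants: c₃ − yᵀa₃ = 1 − (4.5·1 + 1·4) = 1 − 8.5 = -7.5.

-7.5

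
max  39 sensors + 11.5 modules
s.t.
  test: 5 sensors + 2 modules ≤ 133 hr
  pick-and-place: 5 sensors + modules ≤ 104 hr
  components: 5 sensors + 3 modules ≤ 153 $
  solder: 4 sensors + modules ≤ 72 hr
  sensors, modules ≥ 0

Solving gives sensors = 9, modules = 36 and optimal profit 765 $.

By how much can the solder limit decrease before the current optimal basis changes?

Binding constraints: components, solder. The basis is B = [[5,3],[4,1]] with det -7.
Per unit decrease in solder, x* moves by d = (-0.4286, 0.7143).
The basis stays optimal until sensors reaches 0; allowable decrease = 21 hr.

21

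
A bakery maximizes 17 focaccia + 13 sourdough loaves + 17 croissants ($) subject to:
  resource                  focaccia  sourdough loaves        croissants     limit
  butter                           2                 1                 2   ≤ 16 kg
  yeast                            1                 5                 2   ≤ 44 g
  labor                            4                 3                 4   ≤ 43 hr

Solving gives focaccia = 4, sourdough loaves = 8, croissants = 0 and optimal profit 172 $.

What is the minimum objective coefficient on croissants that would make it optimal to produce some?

18

Check each constraint at x*: butter 16/16 (tight); yeast 44/44 (tight); labor 40/43 (slack 3).
By complementary slackness, y = 0 for the non-binding constraint.
The binding rows give the dual system: 2·y_butter + 1·y_yeast = 17 and 1·y_butter + 5·y_yeast = 13.
Solving: y_butter = 8, y_yeast = 1.
croissants enters the basis when its profit ≥ yᵀa₃ = 8·2 + 1·2 = 18.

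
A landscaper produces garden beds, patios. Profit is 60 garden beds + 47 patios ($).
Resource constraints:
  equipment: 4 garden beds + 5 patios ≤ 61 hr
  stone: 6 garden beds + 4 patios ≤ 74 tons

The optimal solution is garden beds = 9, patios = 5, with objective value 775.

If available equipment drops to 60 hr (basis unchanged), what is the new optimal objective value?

Check each constraint at x*: equipment 61/61 (tight); stone 74/74 (tight).
From A_Bᵀ y = c: 4·y_equipment + 6·y_stone = 60; 5·y_equipment + 4·y_stone = 47.
→ y_equipment = 3 and y_stone = 8.
Δz = y_equipment·Δb = 3 × (-1) = -3, so new z* = 775 − 3 = 772.

772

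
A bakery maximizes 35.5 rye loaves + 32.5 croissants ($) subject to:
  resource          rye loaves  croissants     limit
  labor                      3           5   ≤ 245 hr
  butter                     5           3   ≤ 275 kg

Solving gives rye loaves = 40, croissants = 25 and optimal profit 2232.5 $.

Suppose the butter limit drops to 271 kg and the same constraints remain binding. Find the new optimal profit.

2212.5

Both labor and butter are binding at x*.
From A_Bᵀ y = c: 3·y_labor + 5·y_butter = 35.5; 5·y_labor + 3·y_butter = 32.5.
→ y_labor = 3.5 and y_butter = 5.
Δz = y_butter·Δb = 5 × (-4) = -20, so new z* = 2232.5 − 20 = 2212.5.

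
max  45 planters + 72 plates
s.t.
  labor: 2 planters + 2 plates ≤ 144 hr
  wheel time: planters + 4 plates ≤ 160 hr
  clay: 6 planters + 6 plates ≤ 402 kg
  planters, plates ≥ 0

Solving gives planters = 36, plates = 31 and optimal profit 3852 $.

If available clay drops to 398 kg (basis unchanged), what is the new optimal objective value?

3828

Check each constraint at x*: labor 134/144 (slack 10); wheel time 160/160 (tight); clay 402/402 (tight).
Since labor is not tight, its dual is 0.
The binding rows give the dual system: 1·y_wheel time + 6·y_clay = 45 and 4·y_wheel time + 6·y_clay = 72.
→ y_wheel time = 9 and y_clay = 6.
Δz = y_clay·Δb = 6 × (-4) = -24, so new z* = 3852 − 24 = 3828.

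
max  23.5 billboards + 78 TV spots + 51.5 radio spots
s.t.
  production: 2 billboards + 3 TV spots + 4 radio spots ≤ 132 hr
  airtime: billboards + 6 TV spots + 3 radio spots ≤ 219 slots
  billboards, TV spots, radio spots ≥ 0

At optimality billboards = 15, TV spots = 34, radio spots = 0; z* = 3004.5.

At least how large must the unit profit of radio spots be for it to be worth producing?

Both production and airtime are binding at x*.
Dual feasibility on the basic columns requires 2·y_production + 1·y_airtime = 23.5, 3·y_production + 6·y_airtime = 78.
Solving: y_production = 7, y_airtime = 9.5.
radio spots enters the basis when its profit ≥ yᵀa₃ = 7·4 + 9.5·3 = 56.5.

56.5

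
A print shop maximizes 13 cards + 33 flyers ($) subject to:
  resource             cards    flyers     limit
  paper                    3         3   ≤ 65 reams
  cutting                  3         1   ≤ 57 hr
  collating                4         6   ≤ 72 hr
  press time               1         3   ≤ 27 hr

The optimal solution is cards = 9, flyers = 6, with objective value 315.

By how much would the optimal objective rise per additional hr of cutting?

0

Check each constraint at x*: paper 45/65 (slack 20); cutting 33/57 (slack 24); collating 72/72 (tight); press time 27/27 (tight).
Slack constraints have shadow price 0 (complementary slackness).
The binding rows give the dual system: 4·y_collating + 1·y_press time = 13 and 6·y_collating + 3·y_press time = 33.
Solving: y_collating = 1, y_press time = 9.
Shadow price of cutting = 0.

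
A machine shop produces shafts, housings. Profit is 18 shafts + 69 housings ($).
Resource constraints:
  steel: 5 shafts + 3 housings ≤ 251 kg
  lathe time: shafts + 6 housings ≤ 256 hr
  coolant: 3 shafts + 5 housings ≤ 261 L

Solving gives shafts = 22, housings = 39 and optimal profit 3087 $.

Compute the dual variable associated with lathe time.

Binding: lathe time and coolant. Non-binding: steel (24 unused).
Since steel is not tight, its dual is 0.
The binding rows give the dual system: 1·y_lathe time + 3·y_coolant = 18 and 6·y_lathe time + 5·y_coolant = 69.
Solving: y_lathe time = 9, y_coolant = 3.
Shadow price of lathe time = 9.

9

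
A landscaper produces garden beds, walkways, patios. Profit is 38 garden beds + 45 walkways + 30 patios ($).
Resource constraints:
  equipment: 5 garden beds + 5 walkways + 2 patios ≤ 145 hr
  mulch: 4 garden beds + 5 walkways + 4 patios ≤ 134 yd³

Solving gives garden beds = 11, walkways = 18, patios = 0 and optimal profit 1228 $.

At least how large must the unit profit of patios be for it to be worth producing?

Both equipment and mulch are binding at x*.
Dual feasibility on the basic columns requires 5·y_equipment + 4·y_mulch = 38, 5·y_equipment + 5·y_mulch = 45.
Solving: y_equipment = 2, y_mulch = 7.
patios enters the basis when its profit ≥ yᵀa₃ = 2·2 + 7·4 = 32.

32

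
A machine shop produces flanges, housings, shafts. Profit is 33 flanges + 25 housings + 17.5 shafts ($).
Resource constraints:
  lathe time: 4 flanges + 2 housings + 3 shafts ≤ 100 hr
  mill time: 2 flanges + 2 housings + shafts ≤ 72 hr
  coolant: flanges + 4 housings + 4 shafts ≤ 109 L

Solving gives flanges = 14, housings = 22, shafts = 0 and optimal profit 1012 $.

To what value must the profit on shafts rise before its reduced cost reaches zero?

20.5

Check each constraint at x*: lathe time 100/100 (tight); mill time 72/72 (tight); coolant 102/109 (slack 7).
By complementary slackness, y = 0 for the non-binding constraint.
Dual feasibility on the basic columns requires 4·y_lathe time + 2·y_mill time = 33, 2·y_lathe time + 2·y_mill time = 25.
This yields shadow prices y_lathe time = 4, y_mill time = 8.5.
shafts enters the basis when its profit ≥ yᵀa₃ = 4·3 + 8.5·1 = 20.5.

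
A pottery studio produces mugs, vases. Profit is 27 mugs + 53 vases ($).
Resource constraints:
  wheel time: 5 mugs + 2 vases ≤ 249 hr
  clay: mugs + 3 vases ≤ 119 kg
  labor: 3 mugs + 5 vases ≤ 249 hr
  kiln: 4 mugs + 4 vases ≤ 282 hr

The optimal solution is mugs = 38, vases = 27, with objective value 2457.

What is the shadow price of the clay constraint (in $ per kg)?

At the optimum: wheel time uses 244 of 249 (slack = 5); clay uses 119 of 119 (binding); labor uses 249 of 249 (binding); kiln uses 260 of 282 (slack = 22).
Since wheel time, kiln are not tight, their duals are 0.
From A_Bᵀ y = c: 1·y_clay + 3·y_labor = 27; 3·y_clay + 5·y_labor = 53.
Solving: y_clay = 6, y_labor = 7.
Shadow price of clay = 6.

6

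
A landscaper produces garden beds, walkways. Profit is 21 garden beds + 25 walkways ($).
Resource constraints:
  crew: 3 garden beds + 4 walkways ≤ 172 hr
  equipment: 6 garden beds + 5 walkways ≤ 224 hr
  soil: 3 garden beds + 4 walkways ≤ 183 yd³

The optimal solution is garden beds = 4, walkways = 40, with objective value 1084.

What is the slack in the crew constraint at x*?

crew used = 3·4 + 4·40 = 172; slack = 172 − 172 = 0.

0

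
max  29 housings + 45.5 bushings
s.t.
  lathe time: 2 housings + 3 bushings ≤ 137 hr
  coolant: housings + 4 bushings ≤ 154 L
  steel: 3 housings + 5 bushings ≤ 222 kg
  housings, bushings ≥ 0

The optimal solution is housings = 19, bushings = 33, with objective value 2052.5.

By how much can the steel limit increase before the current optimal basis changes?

Binding constraints: lathe time, steel. The basis is B = [[2,3],[3,5]] with det 1.
Per unit increase in steel, x* moves by d = (-3, 2).
The basis stays optimal until coolant becomes binding; allowable increase = 0.6 kg.

0.6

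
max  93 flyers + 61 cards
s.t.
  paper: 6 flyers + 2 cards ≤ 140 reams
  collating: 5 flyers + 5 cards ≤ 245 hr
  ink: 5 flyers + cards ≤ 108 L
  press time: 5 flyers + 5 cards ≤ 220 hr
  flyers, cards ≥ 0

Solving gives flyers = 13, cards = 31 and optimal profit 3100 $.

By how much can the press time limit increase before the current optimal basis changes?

25

Binding constraints: paper, press time. The basis is B = [[6,2],[5,5]] with det 20.
Per unit increase in press time, x* moves by d = (-0.1, 0.3).
The basis stays optimal until collating becomes binding; allowable increase = 25 hr.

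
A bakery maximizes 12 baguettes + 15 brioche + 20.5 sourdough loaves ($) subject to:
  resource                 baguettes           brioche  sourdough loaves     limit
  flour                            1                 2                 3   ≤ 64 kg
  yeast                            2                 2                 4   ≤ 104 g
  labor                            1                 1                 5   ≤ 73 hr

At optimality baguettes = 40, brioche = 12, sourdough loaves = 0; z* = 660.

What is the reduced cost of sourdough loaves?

-6.5

Binding: flour and yeast. Non-binding: labor (21 unused).
Since labor is not tight, its dual is 0.
From A_Bᵀ y = c: 1·y_flour + 2·y_yeast = 12; 2·y_flour + 2·y_yeast = 15.
This yields shadow prices y_flour = 3, y_yeast = 4.5.
Reduced cost of sourdough loaves: c₃ − yᵀa₃ = 20.5 − (3·3 + 4.5·4) = 20.5 − 27 = -6.5.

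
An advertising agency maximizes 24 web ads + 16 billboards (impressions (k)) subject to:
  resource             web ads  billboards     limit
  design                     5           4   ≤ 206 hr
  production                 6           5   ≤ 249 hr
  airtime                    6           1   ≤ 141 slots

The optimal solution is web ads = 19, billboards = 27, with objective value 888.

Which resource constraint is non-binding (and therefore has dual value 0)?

design

design: 203/206 (slack 3)
production: 249/249 (binding)
airtime: 141/141 (binding)
By complementary slackness, a constraint with positive slack has shadow price 0 → design.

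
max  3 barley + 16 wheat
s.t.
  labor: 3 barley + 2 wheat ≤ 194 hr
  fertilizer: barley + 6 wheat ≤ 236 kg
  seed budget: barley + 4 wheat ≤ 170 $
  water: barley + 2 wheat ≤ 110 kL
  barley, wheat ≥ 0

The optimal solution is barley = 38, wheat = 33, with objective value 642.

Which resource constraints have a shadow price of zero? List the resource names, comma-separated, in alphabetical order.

labor: 180/194 (slack 14)
fertilizer: 236/236 (binding)
seed budget: 170/170 (binding)
water: 104/110 (slack 6)
By complementary slackness, a constraint with positive slack has shadow price 0 → labor, water.

labor, water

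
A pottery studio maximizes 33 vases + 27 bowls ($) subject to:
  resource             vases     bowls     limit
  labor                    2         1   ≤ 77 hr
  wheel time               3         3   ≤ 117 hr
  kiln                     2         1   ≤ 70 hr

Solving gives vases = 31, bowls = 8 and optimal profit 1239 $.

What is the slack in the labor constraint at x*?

labor used = 2·31 + 1·8 = 70; slack = 77 − 70 = 7.

7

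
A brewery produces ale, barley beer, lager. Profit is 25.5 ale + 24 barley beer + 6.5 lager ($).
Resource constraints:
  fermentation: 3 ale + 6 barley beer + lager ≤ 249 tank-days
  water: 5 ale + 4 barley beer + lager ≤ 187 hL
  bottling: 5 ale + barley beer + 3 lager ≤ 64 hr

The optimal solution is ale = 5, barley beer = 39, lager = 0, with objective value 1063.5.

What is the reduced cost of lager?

-6

At the optimum: fermentation uses 249 of 249 (binding); water uses 181 of 187 (slack = 6); bottling uses 64 of 64 (binding).
By complementary slackness, y = 0 for the non-binding constraint.
The binding rows give the dual system: 3·y_fermentation + 5·y_bottling = 25.5 and 6·y_fermentation + 1·y_bottling = 24.
→ y_fermentation = 3.5 and y_bottling = 3.
Reduced cost of lager: c₃ − yᵀa₃ = 6.5 − (3.5·1 + 3·3) = 6.5 − 12.5 = -6.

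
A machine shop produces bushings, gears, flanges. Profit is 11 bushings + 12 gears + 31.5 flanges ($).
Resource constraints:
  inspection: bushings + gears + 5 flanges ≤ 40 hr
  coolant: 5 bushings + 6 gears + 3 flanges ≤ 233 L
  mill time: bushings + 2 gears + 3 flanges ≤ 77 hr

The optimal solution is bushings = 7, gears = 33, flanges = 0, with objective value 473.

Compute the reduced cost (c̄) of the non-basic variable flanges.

-1.5

Binding: inspection and coolant. Non-binding: mill time (4 unused).
Slack constraints have shadow price 0 (complementary slackness).
Dual feasibility on the basic columns requires 1·y_inspection + 5·y_coolant = 11, 1·y_inspection + 6·y_coolant = 12.
Solving: y_inspection = 6, y_coolant = 1.
Reduced cost of flanges: c₃ − yᵀa₃ = 31.5 − (6·5 + 1·3) = 31.5 − 33 = -1.5.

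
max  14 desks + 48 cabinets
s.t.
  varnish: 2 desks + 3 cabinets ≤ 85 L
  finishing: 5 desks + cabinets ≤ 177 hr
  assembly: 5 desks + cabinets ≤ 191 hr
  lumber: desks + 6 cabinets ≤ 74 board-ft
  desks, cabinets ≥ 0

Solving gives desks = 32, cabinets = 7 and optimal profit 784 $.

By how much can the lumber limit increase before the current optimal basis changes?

96

Binding constraints: varnish, lumber. The basis is B = [[2,3],[1,6]] with det 9.
Per unit increase in lumber, x* moves by d = (-0.3333, 0.2222).
The basis stays optimal until desks reaches 0; allowable increase = 96 board-ft.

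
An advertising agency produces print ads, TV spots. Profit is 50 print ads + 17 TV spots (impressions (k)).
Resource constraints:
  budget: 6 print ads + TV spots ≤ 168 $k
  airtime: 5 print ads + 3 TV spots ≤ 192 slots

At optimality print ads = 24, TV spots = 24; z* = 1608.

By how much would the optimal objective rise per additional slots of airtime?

4

At the optimum: budget uses 168 of 168 (binding); airtime uses 192 of 192 (binding).
The binding rows give the dual system: 6·y_budget + 5·y_airtime = 50 and 1·y_budget + 3·y_airtime = 17.
This yields shadow prices y_budget = 5, y_airtime = 4.
Shadow price of airtime = 4.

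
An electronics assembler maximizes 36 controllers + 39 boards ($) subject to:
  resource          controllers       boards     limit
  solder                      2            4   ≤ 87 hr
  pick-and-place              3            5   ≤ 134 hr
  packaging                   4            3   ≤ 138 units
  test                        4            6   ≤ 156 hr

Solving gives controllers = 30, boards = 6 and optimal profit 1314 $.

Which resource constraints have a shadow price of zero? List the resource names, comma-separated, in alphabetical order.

solder: 84/87 (slack 3)
pick-and-place: 120/134 (slack 14)
packaging: 138/138 (binding)
test: 156/156 (binding)
By complementary slackness, a constraint with positive slack has shadow price 0 → pick-and-place, solder.

pick-and-place, solder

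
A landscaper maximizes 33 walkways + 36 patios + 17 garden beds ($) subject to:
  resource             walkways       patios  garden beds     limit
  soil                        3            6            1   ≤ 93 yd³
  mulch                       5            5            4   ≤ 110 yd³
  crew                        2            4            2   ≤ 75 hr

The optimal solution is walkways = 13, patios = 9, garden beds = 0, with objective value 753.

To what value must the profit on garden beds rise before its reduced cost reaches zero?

25

At the optimum: soil uses 93 of 93 (binding); mulch uses 110 of 110 (binding); crew uses 62 of 75 (slack = 13).
Since crew is not tight, its dual is 0.
From A_Bᵀ y = c: 3·y_soil + 5·y_mulch = 33; 6·y_soil + 5·y_mulch = 36.
Solving: y_soil = 1, y_mulch = 6.
garden beds enters the basis when its profit ≥ yᵀa₃ = 1·1 + 6·4 = 25.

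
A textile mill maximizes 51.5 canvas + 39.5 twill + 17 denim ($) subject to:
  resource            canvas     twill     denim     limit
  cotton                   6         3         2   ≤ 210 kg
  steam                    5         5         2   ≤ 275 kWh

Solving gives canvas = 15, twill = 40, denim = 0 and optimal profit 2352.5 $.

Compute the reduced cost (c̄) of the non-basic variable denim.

Check each constraint at x*: cotton 210/210 (tight); steam 275/275 (tight).
From A_Bᵀ y = c: 6·y_cotton + 5·y_steam = 51.5; 3·y_cotton + 5·y_steam = 39.5.
→ y_cotton = 4 and y_steam = 5.5.
Reduced cost of denim: c₃ − yᵀa₃ = 17 − (4·2 + 5.5·2) = 17 − 19 = -2.

-2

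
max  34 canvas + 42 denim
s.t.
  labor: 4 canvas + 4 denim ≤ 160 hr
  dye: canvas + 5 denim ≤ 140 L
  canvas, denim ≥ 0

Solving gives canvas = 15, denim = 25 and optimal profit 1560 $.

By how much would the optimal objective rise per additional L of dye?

At the optimum: labor uses 160 of 160 (binding); dye uses 140 of 140 (binding).
The binding rows give the dual system: 4·y_labor + 1·y_dye = 34 and 4·y_labor + 5·y_dye = 42.
This yields shadow prices y_labor = 8, y_dye = 2.
Shadow price of dye = 2.

2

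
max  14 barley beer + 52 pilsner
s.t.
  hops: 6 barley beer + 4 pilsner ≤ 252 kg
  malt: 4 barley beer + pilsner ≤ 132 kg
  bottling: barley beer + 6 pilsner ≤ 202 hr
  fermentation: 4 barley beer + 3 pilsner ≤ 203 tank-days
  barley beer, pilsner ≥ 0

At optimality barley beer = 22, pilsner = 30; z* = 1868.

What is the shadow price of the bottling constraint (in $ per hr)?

At the optimum: hops uses 252 of 252 (binding); malt uses 118 of 132 (slack = 14); bottling uses 202 of 202 (binding); fermentation uses 178 of 203 (slack = 25).
Since malt, fermentation are not tight, their duals are 0.
Dual feasibility on the basic columns requires 6·y_hops + 1·y_bottling = 14, 4·y_hops + 6·y_bottling = 52.
→ y_hops = 1 and y_bottling = 8.
Shadow price of bottling = 8.

8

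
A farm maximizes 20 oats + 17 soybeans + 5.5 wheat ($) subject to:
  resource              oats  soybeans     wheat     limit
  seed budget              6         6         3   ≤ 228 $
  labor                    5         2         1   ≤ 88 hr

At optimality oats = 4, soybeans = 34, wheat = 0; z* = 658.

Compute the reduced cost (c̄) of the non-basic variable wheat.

-3

Both seed budget and labor are binding at x*.
The binding rows give the dual system: 6·y_seed budget + 5·y_labor = 20 and 6·y_seed budget + 2·y_labor = 17.
→ y_seed budget = 2.5 and y_labor = 1.
Reduced cost of wheat: c₃ − yᵀa₃ = 5.5 − (2.5·3 + 1·1) = 5.5 − 8.5 = -3.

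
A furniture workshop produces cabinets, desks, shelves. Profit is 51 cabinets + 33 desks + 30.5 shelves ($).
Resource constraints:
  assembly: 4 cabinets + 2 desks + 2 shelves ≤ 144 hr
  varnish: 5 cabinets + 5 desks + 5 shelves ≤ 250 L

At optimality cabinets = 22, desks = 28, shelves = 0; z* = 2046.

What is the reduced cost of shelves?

-2.5

Check each constraint at x*: assembly 144/144 (tight); varnish 250/250 (tight).
Dual feasibility on the basic columns requires 4·y_assembly + 5·y_varnish = 51, 2·y_assembly + 5·y_varnish = 33.
Solving: y_assembly = 9, y_varnish = 3.
Reduced cost of shelves: c₃ − yᵀa₃ = 30.5 − (9·2 + 3·5) = 30.5 − 33 = -2.5.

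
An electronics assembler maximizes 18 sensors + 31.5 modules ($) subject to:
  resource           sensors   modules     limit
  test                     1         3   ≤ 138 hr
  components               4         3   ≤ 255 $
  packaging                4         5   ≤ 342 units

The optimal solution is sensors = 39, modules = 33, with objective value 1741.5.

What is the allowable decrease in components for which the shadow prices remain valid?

Binding constraints: test, components. The basis is B = [[1,3],[4,3]] with det -9.
Per unit decrease in components, x* moves by d = (-0.3333, 0.1111).
The basis stays optimal until sensors reaches 0; allowable decrease = 117 $.

117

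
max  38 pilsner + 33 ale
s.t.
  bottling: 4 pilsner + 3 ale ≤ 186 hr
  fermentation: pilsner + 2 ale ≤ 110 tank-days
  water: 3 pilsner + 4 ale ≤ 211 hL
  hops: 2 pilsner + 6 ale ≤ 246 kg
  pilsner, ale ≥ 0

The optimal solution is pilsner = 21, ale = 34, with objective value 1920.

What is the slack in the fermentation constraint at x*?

21

fermentation used = 1·21 + 2·34 = 89; slack = 110 − 89 = 21.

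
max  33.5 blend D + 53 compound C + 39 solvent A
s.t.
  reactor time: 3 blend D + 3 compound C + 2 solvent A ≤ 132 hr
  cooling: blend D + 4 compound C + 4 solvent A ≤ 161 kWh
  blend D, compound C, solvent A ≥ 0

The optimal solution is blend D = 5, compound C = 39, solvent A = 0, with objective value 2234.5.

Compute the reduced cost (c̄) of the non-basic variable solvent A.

Both reactor time and cooling are binding at x*.
Dual feasibility on the basic columns requires 3·y_reactor time + 1·y_cooling = 33.5, 3·y_reactor time + 4·y_cooling = 53.
→ y_reactor time = 9 and y_cooling = 6.5.
Reduced cost of solvent A: c₃ − yᵀa₃ = 39 − (9·2 + 6.5·4) = 39 − 44 = -5.

-5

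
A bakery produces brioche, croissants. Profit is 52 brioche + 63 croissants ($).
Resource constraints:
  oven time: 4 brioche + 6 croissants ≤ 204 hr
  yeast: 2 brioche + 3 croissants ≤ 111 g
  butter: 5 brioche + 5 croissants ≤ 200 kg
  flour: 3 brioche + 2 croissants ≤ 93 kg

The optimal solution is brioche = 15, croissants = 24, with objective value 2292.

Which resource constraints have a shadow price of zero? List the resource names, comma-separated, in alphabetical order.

butter, yeast

oven time: 204/204 (binding)
yeast: 102/111 (slack 9)
butter: 195/200 (slack 5)
flour: 93/93 (binding)
By complementary slackness, a constraint with positive slack has shadow price 0 → butter, yeast.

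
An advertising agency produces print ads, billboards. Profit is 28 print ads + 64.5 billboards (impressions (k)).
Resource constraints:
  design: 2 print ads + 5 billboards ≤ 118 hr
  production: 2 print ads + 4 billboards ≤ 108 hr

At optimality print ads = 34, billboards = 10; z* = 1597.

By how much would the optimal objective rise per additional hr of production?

Both design and production are binding at x*.
From A_Bᵀ y = c: 2·y_design + 2·y_production = 28; 5·y_design + 4·y_production = 64.5.
→ y_design = 8.5 and y_production = 5.5.
Shadow price of production = 5.5.

5.5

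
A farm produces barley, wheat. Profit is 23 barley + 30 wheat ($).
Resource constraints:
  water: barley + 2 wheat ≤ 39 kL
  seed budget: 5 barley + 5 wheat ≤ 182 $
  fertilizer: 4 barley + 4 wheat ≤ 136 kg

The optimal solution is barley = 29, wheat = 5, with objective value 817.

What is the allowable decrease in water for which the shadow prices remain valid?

Binding constraints: water, fertilizer. The basis is B = [[1,2],[4,4]] with det -4.
Per unit decrease in water, x* moves by d = (1, -1).
The basis stays optimal until wheat reaches 0; allowable decrease = 5 kL.

5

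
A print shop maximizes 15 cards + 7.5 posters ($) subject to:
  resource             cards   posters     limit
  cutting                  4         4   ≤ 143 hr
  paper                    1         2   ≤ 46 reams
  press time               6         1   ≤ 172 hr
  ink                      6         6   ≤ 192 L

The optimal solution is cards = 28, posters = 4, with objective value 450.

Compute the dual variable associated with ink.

Binding: press time and ink. Non-binding: cutting (15 unused), paper (10 unused).
By complementary slackness, y = 0 for the non-binding constraints.
Dual feasibility on the basic columns requires 6·y_press time + 6·y_ink = 15, 1·y_press time + 6·y_ink = 7.5.
→ y_press time = 1.5 and y_ink = 1.
Shadow price of ink = 1.

1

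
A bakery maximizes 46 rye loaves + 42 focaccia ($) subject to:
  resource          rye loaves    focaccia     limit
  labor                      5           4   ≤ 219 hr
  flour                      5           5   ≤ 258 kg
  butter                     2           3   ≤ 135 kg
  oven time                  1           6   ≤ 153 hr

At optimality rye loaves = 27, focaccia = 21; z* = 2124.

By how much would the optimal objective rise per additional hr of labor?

9

Check each constraint at x*: labor 219/219 (tight); flour 240/258 (slack 18); butter 117/135 (slack 18); oven time 153/153 (tight).
Slack constraints have shadow price 0 (complementary slackness).
The binding rows give the dual system: 5·y_labor + 1·y_oven time = 46 and 4·y_labor + 6·y_oven time = 42.
This yields shadow prices y_labor = 9, y_oven time = 1.
Shadow price of labor = 9.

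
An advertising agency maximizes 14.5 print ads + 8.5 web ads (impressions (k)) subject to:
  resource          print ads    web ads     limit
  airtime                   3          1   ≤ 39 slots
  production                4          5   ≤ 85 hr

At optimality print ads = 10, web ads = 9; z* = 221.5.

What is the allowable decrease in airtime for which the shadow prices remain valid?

22

Binding constraints: airtime, production. The basis is B = [[3,1],[4,5]] with det 11.
Per unit decrease in airtime, x* moves by d = (-0.4545, 0.3636).
The basis stays optimal until print ads reaches 0; allowable decrease = 22 slots.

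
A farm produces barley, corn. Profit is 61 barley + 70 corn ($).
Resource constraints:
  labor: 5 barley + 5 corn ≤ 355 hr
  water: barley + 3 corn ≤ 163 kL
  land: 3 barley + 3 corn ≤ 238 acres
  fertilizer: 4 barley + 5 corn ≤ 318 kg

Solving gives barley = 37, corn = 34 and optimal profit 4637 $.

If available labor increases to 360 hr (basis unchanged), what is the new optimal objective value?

4662

At the optimum: labor uses 355 of 355 (binding); water uses 139 of 163 (slack = 24); land uses 213 of 238 (slack = 25); fertilizer uses 318 of 318 (binding).
Since water, land are not tight, their duals are 0.
Dual feasibility on the basic columns requires 5·y_labor + 4·y_fertilizer = 61, 5·y_labor + 5·y_fertilizer = 70.
→ y_labor = 5 and y_fertilizer = 9.
Δz = y_labor·Δb = 5 × (5) = 25, so new z* = 4637 + 25 = 4662.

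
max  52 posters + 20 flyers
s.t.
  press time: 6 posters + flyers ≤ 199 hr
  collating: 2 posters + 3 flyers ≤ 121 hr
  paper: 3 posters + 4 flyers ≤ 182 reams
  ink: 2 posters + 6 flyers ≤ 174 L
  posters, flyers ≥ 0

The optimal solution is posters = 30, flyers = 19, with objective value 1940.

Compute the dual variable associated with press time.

8

Check each constraint at x*: press time 199/199 (tight); collating 117/121 (slack 4); paper 166/182 (slack 16); ink 174/174 (tight).
Since collating, paper are not tight, their duals are 0.
From A_Bᵀ y = c: 6·y_press time + 2·y_ink = 52; 1·y_press time + 6·y_ink = 20.
→ y_press time = 8 and y_ink = 2.
Shadow price of press time = 8.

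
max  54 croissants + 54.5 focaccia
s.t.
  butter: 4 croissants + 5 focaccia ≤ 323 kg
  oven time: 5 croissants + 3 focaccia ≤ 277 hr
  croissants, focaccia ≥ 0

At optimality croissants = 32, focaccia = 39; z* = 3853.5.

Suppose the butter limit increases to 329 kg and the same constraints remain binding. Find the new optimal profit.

3904.5

Both butter and oven time are binding at x*.
Dual feasibility on the basic columns requires 4·y_butter + 5·y_oven time = 54, 5·y_butter + 3·y_oven time = 54.5.
This yields shadow prices y_butter = 8.5, y_oven time = 4.
Δz = y_butter·Δb = 8.5 × (6) = 51, so new z* = 3853.5 + 51 = 3904.5.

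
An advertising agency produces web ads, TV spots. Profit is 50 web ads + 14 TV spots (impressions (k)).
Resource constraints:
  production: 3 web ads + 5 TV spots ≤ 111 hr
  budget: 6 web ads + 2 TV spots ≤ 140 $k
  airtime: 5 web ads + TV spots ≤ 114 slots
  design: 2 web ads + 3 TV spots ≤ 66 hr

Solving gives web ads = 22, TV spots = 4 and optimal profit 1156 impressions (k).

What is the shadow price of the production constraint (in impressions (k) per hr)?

0

At the optimum: production uses 86 of 111 (slack = 25); budget uses 140 of 140 (binding); airtime uses 114 of 114 (binding); design uses 56 of 66 (slack = 10).
Since production, design are not tight, their duals are 0.
The binding rows give the dual system: 6·y_budget + 5·y_airtime = 50 and 2·y_budget + 1·y_airtime = 14.
This yields shadow prices y_budget = 5, y_airtime = 4.
Shadow price of production = 0.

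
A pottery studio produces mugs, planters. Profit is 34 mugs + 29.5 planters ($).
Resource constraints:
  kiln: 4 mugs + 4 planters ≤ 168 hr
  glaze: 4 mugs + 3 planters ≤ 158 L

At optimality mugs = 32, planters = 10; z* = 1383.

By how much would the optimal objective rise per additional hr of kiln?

4

At the optimum: kiln uses 168 of 168 (binding); glaze uses 158 of 158 (binding).
The binding rows give the dual system: 4·y_kiln + 4·y_glaze = 34 and 4·y_kiln + 3·y_glaze = 29.5.
Solving: y_kiln = 4, y_glaze = 4.5.
Shadow price of kiln = 4.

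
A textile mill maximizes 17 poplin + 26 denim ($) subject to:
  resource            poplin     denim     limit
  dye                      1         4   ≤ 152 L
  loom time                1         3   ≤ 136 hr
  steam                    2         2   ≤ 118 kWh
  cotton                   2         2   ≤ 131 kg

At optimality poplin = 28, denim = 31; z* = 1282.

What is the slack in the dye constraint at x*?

dye used = 1·28 + 4·31 = 152; slack = 152 − 152 = 0.

0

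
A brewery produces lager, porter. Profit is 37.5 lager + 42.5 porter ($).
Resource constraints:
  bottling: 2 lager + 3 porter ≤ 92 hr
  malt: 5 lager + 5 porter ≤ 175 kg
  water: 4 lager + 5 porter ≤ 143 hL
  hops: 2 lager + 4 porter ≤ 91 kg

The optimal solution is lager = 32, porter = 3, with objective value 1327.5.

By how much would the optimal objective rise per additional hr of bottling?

At the optimum: bottling uses 73 of 92 (slack = 19); malt uses 175 of 175 (binding); water uses 143 of 143 (binding); hops uses 76 of 91 (slack = 15).
Slack constraints have shadow price 0 (complementary slackness).
Dual feasibility on the basic columns requires 5·y_malt + 4·y_water = 37.5, 5·y_malt + 5·y_water = 42.5.
This yields shadow prices y_malt = 3.5, y_water = 5.
Shadow price of bottling = 0.

0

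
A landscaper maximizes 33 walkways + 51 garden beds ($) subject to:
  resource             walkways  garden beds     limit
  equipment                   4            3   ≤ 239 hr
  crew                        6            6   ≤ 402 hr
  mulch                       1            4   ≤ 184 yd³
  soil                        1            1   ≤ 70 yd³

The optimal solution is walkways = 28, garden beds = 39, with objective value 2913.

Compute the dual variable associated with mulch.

At the optimum: equipment uses 229 of 239 (slack = 10); crew uses 402 of 402 (binding); mulch uses 184 of 184 (binding); soil uses 67 of 70 (slack = 3).
Slack constraints have shadow price 0 (complementary slackness).
From A_Bᵀ y = c: 6·y_crew + 1·y_mulch = 33; 6·y_crew + 4·y_mulch = 51.
Solving: y_crew = 4.5, y_mulch = 6.
Shadow price of mulch = 6.

6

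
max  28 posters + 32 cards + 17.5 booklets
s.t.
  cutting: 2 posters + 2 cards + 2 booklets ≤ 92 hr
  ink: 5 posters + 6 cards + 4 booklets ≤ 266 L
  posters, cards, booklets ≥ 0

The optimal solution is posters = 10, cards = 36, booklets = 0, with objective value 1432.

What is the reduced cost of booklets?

-6.5

Both cutting and ink are binding at x*.
Dual feasibility on the basic columns requires 2·y_cutting + 5·y_ink = 28, 2·y_cutting + 6·y_ink = 32.
This yields shadow prices y_cutting = 4, y_ink = 4.
Reduced cost of booklets: c₃ − yᵀa₃ = 17.5 − (4·2 + 4·4) = 17.5 − 24 = -6.5.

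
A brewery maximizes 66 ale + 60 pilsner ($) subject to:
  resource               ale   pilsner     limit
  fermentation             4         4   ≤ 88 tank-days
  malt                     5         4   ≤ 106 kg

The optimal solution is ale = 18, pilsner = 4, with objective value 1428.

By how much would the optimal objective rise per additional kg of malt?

At the optimum: fermentation uses 88 of 88 (binding); malt uses 106 of 106 (binding).
From A_Bᵀ y = c: 4·y_fermentation + 5·y_malt = 66; 4·y_fermentation + 4·y_malt = 60.
This yields shadow prices y_fermentation = 9, y_malt = 6.
Shadow price of malt = 6.

6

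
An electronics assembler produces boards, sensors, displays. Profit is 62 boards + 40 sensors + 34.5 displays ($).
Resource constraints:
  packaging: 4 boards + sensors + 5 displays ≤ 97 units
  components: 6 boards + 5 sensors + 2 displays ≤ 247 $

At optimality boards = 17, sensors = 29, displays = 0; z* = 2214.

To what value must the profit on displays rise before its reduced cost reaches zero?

Check each constraint at x*: packaging 97/97 (tight); components 247/247 (tight).
From A_Bᵀ y = c: 4·y_packaging + 6·y_components = 62; 1·y_packaging + 5·y_components = 40.
→ y_packaging = 5 and y_components = 7.
displays enters the basis when its profit ≥ yᵀa₃ = 5·5 + 7·2 = 39.

39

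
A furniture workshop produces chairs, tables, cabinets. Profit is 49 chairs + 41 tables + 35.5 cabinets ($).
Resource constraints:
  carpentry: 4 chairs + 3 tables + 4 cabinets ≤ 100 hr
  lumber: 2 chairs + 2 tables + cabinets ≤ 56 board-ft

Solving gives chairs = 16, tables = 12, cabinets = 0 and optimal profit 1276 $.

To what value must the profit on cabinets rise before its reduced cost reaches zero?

40.5

At the optimum: carpentry uses 100 of 100 (binding); lumber uses 56 of 56 (binding).
From A_Bᵀ y = c: 4·y_carpentry + 2·y_lumber = 49; 3·y_carpentry + 2·y_lumber = 41.
Solving: y_carpentry = 8, y_lumber = 8.5.
cabinets enters the basis when its profit ≥ yᵀa₃ = 8·4 + 8.5·1 = 40.5.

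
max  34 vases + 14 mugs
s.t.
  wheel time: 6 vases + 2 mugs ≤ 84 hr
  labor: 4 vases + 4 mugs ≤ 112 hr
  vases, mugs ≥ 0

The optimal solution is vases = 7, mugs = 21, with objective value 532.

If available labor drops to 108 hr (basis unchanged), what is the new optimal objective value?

528

Check each constraint at x*: wheel time 84/84 (tight); labor 112/112 (tight).
The binding rows give the dual system: 6·y_wheel time + 4·y_labor = 34 and 2·y_wheel time + 4·y_labor = 14.
→ y_wheel time = 5 and y_labor = 1.
Δz = y_labor·Δb = 1 × (-4) = -4, so new z* = 532 − 4 = 528.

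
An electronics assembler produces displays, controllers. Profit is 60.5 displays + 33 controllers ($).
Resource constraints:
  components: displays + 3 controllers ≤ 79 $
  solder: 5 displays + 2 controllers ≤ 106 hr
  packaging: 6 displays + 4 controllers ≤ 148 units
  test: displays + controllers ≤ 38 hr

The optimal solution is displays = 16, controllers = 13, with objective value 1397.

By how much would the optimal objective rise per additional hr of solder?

Binding: solder and packaging. Non-binding: components (24 unused), test (9 unused).
Since components, test are not tight, their duals are 0.
Dual feasibility on the basic columns requires 5·y_solder + 6·y_packaging = 60.5, 2·y_solder + 4·y_packaging = 33.
→ y_solder = 5.5 and y_packaging = 5.5.
Shadow price of solder = 5.5.

5.5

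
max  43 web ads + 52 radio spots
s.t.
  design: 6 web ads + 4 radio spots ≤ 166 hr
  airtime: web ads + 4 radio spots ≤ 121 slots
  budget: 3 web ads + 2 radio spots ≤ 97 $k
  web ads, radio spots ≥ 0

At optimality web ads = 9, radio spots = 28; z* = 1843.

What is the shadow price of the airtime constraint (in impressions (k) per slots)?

Binding: design and airtime. Non-binding: budget (14 unused).
By complementary slackness, y = 0 for the non-binding constraint.
Dual feasibility on the basic columns requires 6·y_design + 1·y_airtime = 43, 4·y_design + 4·y_airtime = 52.
Solving: y_design = 6, y_airtime = 7.
Shadow price of airtime = 7.

7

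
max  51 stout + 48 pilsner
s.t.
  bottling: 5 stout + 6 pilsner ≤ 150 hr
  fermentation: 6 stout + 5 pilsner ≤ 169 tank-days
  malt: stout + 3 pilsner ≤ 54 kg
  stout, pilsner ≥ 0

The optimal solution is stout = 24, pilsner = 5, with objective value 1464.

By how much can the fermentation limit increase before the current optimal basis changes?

Binding constraints: bottling, fermentation. The basis is B = [[5,6],[6,5]] with det -11.
Per unit increase in fermentation, x* moves by d = (0.5455, -0.4545).
The basis stays optimal until pilsner reaches 0; allowable increase = 11 tank-days.

11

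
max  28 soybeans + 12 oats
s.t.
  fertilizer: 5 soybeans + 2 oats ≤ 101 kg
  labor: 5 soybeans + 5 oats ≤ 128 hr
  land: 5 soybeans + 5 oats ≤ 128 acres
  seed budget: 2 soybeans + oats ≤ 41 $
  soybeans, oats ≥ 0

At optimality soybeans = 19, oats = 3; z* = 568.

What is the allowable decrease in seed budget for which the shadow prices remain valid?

0.6

Binding constraints: fertilizer, seed budget. The basis is B = [[5,2],[2,1]] with det 1.
Per unit decrease in seed budget, x* moves by d = (2, -5).
The basis stays optimal until oats reaches 0; allowable decrease = 0.6 $.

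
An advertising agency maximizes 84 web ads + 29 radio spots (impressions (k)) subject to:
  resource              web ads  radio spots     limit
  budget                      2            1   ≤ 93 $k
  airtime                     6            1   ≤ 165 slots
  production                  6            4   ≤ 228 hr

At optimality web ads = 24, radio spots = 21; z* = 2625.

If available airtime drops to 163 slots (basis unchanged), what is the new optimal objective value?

Binding: airtime and production. Non-binding: budget (24 unused).
Slack constraints have shadow price 0 (complementary slackness).
From A_Bᵀ y = c: 6·y_airtime + 6·y_production = 84; 1·y_airtime + 4·y_production = 29.
→ y_airtime = 9 and y_production = 5.
Δz = y_airtime·Δb = 9 × (-2) = -18, so new z* = 2625 − 18 = 2607.

2607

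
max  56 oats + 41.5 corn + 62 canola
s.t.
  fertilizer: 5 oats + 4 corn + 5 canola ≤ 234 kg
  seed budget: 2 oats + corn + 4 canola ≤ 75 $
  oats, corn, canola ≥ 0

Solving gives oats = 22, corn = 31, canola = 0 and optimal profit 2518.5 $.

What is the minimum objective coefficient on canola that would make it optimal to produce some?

67

Check each constraint at x*: fertilizer 234/234 (tight); seed budget 75/75 (tight).
Dual feasibility on the basic columns requires 5·y_fertilizer + 2·y_seed budget = 56, 4·y_fertilizer + 1·y_seed budget = 41.5.
This yields shadow prices y_fertilizer = 9, y_seed budget = 5.5.
canola enters the basis when its profit ≥ yᵀa₃ = 9·5 + 5.5·4 = 67.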